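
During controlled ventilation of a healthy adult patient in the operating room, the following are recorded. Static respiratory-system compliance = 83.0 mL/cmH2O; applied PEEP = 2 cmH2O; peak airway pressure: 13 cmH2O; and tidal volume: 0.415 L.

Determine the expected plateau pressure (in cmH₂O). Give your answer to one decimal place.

Pplat = PEEP + Vt / Cstat = 2 + 415 / 83.0 = 2 + 5.0 = 7.0 cmH2O.

7.0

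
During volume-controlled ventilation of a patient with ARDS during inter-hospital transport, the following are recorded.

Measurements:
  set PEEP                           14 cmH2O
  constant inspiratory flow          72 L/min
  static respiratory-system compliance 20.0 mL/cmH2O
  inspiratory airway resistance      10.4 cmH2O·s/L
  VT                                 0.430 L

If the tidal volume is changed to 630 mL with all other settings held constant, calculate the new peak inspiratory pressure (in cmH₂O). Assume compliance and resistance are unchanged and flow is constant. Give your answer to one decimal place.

Flow: 72 L/min ÷ 60 = 1.2 L/s.
PIP = Vt/C + R·V̇ + PEEP (constant-flow equation of motion).
Only the elastic term changes: ΔPIP = ΔVt / C = (630 − 430) / 20.0 = 10.0 cmH2O.
Original PIP = 430/20.0 + 10.4×1.2 + 14 = 47.98 cmH2O; new PIP = 47.98 + (10.0) = 57.98 cmH2O.

58.0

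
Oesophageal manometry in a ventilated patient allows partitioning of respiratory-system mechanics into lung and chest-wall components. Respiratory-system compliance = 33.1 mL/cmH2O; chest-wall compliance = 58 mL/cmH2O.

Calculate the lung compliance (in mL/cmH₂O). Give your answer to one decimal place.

77.1

1/CL = 1/Crs − 1/Ccw.
1/CL = 1/33.1 − 1/58 = 0.01297.
CL = 77.101 mL/cmH2O.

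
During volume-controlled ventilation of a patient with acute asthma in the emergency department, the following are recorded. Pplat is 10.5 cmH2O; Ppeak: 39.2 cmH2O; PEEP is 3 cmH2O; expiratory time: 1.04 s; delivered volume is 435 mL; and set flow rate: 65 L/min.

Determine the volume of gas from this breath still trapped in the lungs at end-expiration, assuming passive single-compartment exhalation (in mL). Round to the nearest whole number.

221

Flow: 65 L/min ÷ 60 = 1.0833 L/s.
R = (PIP − Pplat)/V̇ = (39.2 − 10.5) / 1.0833 = 28.7/1.0833 = 26.493 cmH2O·s/L.
C = Vt/(Pplat − PEEP) = 435.0 / (10.5 − 3) = 435.0/7.5 = 58.0 mL/cmH2O.
τ = R × C = 26.493 × 0.058 L/cmH2O = 1.537 s.
Fraction remaining = e^(−Te/τ) = e^(−1.04/1.537) = 0.5083.
Trapped volume = 435.0 × 0.5083 = 221.11 mL.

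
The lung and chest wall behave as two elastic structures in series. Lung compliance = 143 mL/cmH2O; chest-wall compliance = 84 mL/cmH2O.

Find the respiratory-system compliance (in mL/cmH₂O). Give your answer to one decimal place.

Lung and chest wall are elastances in series: 1/Crs = 1/CL + 1/Ccw.
1/Crs = 1/143 + 1/84 = 0.0189.
Crs = 52.91 mL/cmH2O.

52.9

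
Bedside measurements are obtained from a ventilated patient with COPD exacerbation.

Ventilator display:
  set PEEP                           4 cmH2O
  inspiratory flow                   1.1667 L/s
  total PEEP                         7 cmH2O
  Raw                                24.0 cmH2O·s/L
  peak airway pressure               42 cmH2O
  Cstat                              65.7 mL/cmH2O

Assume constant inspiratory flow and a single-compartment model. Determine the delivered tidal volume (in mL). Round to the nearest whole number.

Total PEEP = 7 cmH2O (set 4 + intrinsic 3); this is the baseline alveolar pressure.
Equation of motion (constant flow): PIP = Vt/C + R·V̇ + PEEP.
Vt/C = PIP − R·V̇ − PEEP = 42 − 28.001 − 7 = 6.999 cmH2O.
Vt = C × 6.999 = 65.7 × 6.999 = 459.83 mL.

460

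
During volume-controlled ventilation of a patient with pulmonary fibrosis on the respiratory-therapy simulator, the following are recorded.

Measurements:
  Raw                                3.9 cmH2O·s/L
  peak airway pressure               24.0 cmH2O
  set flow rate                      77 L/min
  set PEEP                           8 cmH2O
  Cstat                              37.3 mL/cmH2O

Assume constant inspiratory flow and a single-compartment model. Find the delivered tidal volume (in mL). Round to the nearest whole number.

410

Flow: 77 L/min ÷ 60 = 1.2833 L/s.
Equation of motion (constant flow): PIP = Vt/C + R·V̇ + PEEP.
Vt/C = PIP − R·V̇ − PEEP = 24.0 − 5.005 − 8 = 10.995 cmH2O.
Vt = C × 10.995 = 37.3 × 10.995 = 410.11 mL.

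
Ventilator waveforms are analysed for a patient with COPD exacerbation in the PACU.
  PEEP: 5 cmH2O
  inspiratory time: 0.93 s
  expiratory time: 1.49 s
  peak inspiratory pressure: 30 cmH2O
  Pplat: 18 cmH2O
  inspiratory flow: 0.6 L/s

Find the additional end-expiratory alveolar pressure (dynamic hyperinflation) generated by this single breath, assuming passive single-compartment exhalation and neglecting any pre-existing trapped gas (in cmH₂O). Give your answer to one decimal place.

Vt = flow × Ti = 0.6 L/s × 0.93 s × 1000 mL/L = 558.0 mL.
R = (PIP − Pplat)/V̇ = (30 − 18) / 0.6 = 12.0/0.6 = 20.0 cmH2O·s/L.
C = Vt/(Pplat − PEEP) = 558.0 / (18 − 5) = 558.0/13.0 = 42.923 mL/cmH2O.
τ = R × C = 20.0 × 0.04292 L/cmH2O = 0.8584 s.
Fraction remaining = e^(−Te/τ) = e^(−1.49/0.8584) = 0.1763; trapped volume = 558.0 × 0.1763 = 98.375 mL.
Additional alveolar pressure from trapping ≈ V_trapped / C = 98.375 / 42.923 = 2.292 cmH2O.

2.3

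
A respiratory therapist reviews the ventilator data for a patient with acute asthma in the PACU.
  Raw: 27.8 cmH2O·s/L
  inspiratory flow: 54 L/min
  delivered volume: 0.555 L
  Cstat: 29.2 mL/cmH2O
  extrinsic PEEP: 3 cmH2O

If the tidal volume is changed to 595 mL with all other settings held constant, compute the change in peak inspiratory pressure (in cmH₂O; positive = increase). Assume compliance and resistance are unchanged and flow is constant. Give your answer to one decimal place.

1.4

PIP = Vt/C + R·V̇ + PEEP (constant-flow equation of motion).
Only the elastic term changes: ΔPIP = ΔVt / C = (595 − 555) / 29.2 = 1.37 cmH2O.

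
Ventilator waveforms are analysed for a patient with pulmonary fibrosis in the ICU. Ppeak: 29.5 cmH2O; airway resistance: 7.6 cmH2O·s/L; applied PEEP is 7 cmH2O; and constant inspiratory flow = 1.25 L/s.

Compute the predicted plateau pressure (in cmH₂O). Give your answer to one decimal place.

Pplat = PIP − Raw × flow = 29.5 − 7.6 × 1.25 = 29.5 − 9.5 = 20.0 cmH2O.

20.0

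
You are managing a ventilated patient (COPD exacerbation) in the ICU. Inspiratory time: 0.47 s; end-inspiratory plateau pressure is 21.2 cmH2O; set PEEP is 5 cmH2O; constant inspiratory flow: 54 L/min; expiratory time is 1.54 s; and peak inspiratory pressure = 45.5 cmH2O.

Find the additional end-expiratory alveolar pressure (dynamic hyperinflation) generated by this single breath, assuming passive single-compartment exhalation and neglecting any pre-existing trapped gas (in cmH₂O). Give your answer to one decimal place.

1.8

Flow: 54 L/min ÷ 60 = 0.9 L/s.
Vt = flow × Ti = 0.9 L/s × 0.47 s × 1000 mL/L = 423.0 mL.
R = (PIP − Pplat)/V̇ = (45.5 − 21.2) / 0.9 = 24.3/0.9 = 27.0 cmH2O·s/L.
C = Vt/(Pplat − PEEP) = 423.0 / (21.2 − 5) = 423.0/16.2 = 26.111 mL/cmH2O.
τ = R × C = 27.0 × 0.02611 L/cmH2O = 0.705 s.
Fraction remaining = e^(−Te/τ) = e^(−1.54/0.705) = 0.1125; trapped volume = 423.0 × 0.1125 = 47.588 mL.
Additional alveolar pressure from trapping ≈ V_trapped / C = 47.588 / 26.111 = 1.823 cmH2O.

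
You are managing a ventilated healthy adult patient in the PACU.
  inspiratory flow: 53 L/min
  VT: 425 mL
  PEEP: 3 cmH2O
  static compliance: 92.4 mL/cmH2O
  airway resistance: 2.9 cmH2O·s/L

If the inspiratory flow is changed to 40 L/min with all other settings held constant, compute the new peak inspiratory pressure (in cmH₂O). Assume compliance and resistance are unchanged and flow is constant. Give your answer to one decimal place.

9.5

Flow: 53 L/min ÷ 60 = 0.8833 L/s.
New flow: 40 L/min ÷ 60 = 0.6667 L/s.
PIP = Vt/C + R·V̇ + PEEP (constant-flow equation of motion).
Only the resistive term changes: ΔPIP = R × ΔV̇ = 2.9 × (0.6667 − 0.8833) = 2.9 × -0.2166 = -0.6281 cmH2O.
Original PIP = 425/92.4 + 2.9×0.8833 + 3 = 10.161 cmH2O; new PIP = 10.161 + (-0.6281) = 9.533 cmH2O.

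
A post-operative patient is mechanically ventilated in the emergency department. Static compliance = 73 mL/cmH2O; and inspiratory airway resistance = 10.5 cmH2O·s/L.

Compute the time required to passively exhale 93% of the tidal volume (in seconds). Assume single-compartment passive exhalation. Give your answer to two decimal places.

τ = R × C = 10.5 × 73 mL/cmH2O = 10.5 × 0.073 L/cmH2O = 0.7665 s.
Exhaled fraction f = 1 − e^(−t/τ) → t = −τ·ln(1 − f) = −0.7665·ln(0.07) = 2.038 s.

2.04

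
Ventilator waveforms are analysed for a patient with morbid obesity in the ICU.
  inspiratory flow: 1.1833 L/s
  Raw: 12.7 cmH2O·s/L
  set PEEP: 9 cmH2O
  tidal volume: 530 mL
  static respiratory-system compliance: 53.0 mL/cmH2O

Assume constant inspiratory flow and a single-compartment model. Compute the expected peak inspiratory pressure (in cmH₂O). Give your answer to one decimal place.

Equation of motion (constant flow): PIP = Vt/C + R·V̇ + PEEP.
PIP = 530/53.0 + 12.7×1.1833 + 9 = 10.0 + 15.028 + 9 = 34.028 cmH2O.

34.0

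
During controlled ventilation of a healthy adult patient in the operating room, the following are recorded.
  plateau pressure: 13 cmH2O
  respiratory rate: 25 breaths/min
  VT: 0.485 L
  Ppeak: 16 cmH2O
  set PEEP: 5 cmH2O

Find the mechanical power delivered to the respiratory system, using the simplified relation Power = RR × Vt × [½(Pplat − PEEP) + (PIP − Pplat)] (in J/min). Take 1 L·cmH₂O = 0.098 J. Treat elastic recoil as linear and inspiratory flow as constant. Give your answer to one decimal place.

Per-breath work = Vt × [½(Pplat−PEEP) + (PIP−Pplat)] = 0.485 × [0.5×8.0 + 3.0] = 0.485 × 7.0 = 3.395 L·cmH2O.
Power = 25 × 3.395 = 84.875 L·cmH2O/min.
× 0.098 J/(L·cmH2O) → 8.318 J/min.

8.3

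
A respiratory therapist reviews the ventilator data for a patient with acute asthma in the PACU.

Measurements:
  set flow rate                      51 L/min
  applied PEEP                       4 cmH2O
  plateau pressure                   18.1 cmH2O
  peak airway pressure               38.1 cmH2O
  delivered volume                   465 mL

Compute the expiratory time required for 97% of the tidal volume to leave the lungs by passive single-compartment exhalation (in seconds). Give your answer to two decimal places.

Flow: 51 L/min ÷ 60 = 0.85 L/s.
R = (PIP − Pplat)/V̇ = (38.1 − 18.1) / 0.85 = 20.0/0.85 = 23.529 cmH2O·s/L.
C = Vt/(Pplat − PEEP) = 465.0 / (18.1 − 4) = 465.0/14.1 = 32.979 mL/cmH2O.
τ = R × C = 23.529 × 0.03298 L/cmH2O = 0.776 s.
t = −τ·ln(1 − 0.97) = −0.776·ln(0.03) = 2.721 s.

2.72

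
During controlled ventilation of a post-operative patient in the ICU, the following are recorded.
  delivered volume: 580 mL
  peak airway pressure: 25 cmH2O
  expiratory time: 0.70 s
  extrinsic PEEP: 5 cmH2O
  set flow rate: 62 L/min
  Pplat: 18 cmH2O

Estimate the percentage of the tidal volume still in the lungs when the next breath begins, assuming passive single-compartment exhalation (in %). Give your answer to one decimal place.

Flow: 62 L/min ÷ 60 = 1.0333 L/s.
R = (PIP − Pplat)/V̇ = (25 − 18) / 1.0333 = 7.0/1.0333 = 6.774 cmH2O·s/L.
C = Vt/(Pplat − PEEP) = 580.0 / (18 − 5) = 580.0/13.0 = 44.615 mL/cmH2O.
τ = R × C = 6.774 × 0.04462 L/cmH2O = 0.3023 s.
Fraction remaining at end-expiration = e^(−Te/τ) = e^(−0.70/0.3023) = 0.09871 → 9.871%.

9.9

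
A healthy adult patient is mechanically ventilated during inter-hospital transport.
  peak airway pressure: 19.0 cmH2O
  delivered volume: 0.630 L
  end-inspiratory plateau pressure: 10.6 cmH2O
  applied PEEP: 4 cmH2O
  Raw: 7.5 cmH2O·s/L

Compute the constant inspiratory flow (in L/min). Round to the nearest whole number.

flow = (PIP − Pplat) / Raw = (19.0 − 10.6) / 7.5 = 1.12 L/s × 60 = 67.2 L/min.

67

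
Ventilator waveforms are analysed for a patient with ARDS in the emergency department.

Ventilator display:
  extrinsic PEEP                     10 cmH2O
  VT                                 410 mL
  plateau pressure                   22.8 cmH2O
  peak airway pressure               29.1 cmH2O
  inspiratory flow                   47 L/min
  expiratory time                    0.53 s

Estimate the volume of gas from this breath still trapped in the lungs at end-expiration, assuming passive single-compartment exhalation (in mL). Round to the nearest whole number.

52

Flow: 47 L/min ÷ 60 = 0.7833 L/s.
R = (PIP − Pplat)/V̇ = (29.1 − 22.8) / 0.7833 = 6.3/0.7833 = 8.043 cmH2O·s/L.
C = Vt/(Pplat − PEEP) = 410.0 / (22.8 − 10) = 410.0/12.8 = 32.031 mL/cmH2O.
τ = R × C = 8.043 × 0.03203 L/cmH2O = 0.2576 s.
Fraction remaining = e^(−Te/τ) = e^(−0.53/0.2576) = 0.1278.
Trapped volume = 410.0 × 0.1278 = 52.398 mL.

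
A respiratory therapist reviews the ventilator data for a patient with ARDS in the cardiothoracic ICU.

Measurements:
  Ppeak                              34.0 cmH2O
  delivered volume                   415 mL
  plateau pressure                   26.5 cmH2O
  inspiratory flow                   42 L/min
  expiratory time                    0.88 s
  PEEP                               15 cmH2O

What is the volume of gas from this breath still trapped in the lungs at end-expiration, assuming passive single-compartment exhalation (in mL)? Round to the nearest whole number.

Flow: 42 L/min ÷ 60 = 0.7 L/s.
R = (PIP − Pplat)/V̇ = (34.0 − 26.5) / 0.7 = 7.5/0.7 = 10.714 cmH2O·s/L.
C = Vt/(Pplat − PEEP) = 415.0 / (26.5 − 15) = 415.0/11.5 = 36.087 mL/cmH2O.
τ = R × C = 10.714 × 0.03609 L/cmH2O = 0.3867 s.
Fraction remaining = e^(−Te/τ) = e^(−0.88/0.3867) = 0.1027.
Trapped volume = 415.0 × 0.1027 = 42.621 mL.

43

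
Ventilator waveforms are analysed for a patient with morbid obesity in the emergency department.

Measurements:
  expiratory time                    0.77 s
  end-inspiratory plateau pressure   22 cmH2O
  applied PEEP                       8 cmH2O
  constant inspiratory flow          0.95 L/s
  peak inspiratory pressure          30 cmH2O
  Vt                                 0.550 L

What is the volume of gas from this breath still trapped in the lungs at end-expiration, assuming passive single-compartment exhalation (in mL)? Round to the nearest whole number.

54

R = (PIP − Pplat)/V̇ = (30 − 22) / 0.95 = 8.0/0.95 = 8.421 cmH2O·s/L.
C = Vt/(Pplat − PEEP) = 550.0 / (22 − 8) = 550.0/14.0 = 39.286 mL/cmH2O.
τ = R × C = 8.421 × 0.03929 L/cmH2O = 0.3309 s.
Fraction remaining = e^(−Te/τ) = e^(−0.77/0.3309) = 0.09759.
Trapped volume = 550.0 × 0.09759 = 53.675 mL.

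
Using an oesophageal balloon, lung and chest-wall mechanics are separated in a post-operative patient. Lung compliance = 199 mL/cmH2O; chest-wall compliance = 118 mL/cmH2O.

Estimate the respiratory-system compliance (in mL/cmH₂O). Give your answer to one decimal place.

Lung and chest wall are elastances in series: 1/Crs = 1/CL + 1/Ccw.
1/Crs = 1/199 + 1/118 = 0.0135.
Crs = 74.074 mL/cmH2O.

74.1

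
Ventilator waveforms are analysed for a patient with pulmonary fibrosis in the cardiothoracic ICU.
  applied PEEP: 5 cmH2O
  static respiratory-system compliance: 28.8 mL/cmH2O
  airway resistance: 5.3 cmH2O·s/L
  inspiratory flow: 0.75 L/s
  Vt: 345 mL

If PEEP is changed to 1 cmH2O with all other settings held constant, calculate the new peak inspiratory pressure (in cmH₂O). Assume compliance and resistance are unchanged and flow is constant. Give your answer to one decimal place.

PIP = Vt/C + R·V̇ + PEEP (constant-flow equation of motion).
Only the baseline term changes: ΔPIP = ΔPEEP = 1 − 5 = -4.0 cmH2O.
Original PIP = 345/28.8 + 5.3×0.75 + 5 = 20.954 cmH2O; new PIP = 20.954 + (-4.0) = 16.954 cmH2O.

17.0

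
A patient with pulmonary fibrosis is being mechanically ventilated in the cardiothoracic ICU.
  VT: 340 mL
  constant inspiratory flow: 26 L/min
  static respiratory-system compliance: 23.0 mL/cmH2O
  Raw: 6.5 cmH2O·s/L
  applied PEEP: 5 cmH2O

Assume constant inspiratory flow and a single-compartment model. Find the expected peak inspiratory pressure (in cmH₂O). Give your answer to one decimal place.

22.6

Flow: 26 L/min ÷ 60 = 0.4333 L/s.
Equation of motion (constant flow): PIP = Vt/C + R·V̇ + PEEP.
PIP = 340/23.0 + 6.5×0.4333 + 5 = 14.783 + 2.816 + 5 = 22.599 cmH2O.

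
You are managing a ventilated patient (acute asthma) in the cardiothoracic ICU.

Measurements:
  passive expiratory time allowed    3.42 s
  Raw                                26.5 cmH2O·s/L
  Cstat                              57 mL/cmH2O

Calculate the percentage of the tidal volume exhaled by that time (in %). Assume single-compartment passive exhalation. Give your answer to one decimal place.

τ = R × C = 26.5 × 57 mL/cmH2O = 26.5 × 0.057 L/cmH2O = 1.511 s.
Passive exhalation: V(t)/V₀ = e^(−t/τ) = e^(−3.42/1.511) = 0.104.
Fraction exhaled = 1 − 0.104 = 0.896 → 89.6%.

89.6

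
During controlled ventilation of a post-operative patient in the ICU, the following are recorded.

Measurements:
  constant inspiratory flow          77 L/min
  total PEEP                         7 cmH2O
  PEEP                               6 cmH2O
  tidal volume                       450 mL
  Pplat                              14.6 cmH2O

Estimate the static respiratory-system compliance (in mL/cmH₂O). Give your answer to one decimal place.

End-expiratory occlusion gives total PEEP = 7 cmH2O (intrinsic PEEP = 7 − 6 = 1). Use total PEEP for the elastic gradient.
Cstat = Vt / (Pplat − PEEPtotal) = 450 / (14.6 − 7) = 450 / 7.6 = 59.211 mL/cmH2O.

59.2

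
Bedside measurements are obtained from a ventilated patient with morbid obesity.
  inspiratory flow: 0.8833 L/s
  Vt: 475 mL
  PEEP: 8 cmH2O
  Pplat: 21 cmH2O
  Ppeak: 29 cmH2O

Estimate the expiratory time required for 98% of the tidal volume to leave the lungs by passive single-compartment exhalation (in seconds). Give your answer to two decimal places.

1.29

R = (PIP − Pplat)/V̇ = (29 − 21) / 0.8833 = 8.0/0.8833 = 9.057 cmH2O·s/L.
C = Vt/(Pplat − PEEP) = 475.0 / (21 − 8) = 475.0/13.0 = 36.538 mL/cmH2O.
τ = R × C = 9.057 × 0.03654 L/cmH2O = 0.3309 s.
t = −τ·ln(1 − 0.98) = −0.3309·ln(0.02) = 1.294 s.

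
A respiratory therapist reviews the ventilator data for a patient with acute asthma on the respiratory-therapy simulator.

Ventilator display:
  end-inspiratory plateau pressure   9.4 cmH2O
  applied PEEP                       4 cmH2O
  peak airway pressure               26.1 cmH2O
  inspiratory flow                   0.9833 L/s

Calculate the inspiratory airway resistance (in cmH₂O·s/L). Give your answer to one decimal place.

17.0

Raw = (PIP − Pplat) / flow = (26.1 − 9.4) / 0.9833 = 16.7 / 0.9833 = 16.984 cmH2O·s/L.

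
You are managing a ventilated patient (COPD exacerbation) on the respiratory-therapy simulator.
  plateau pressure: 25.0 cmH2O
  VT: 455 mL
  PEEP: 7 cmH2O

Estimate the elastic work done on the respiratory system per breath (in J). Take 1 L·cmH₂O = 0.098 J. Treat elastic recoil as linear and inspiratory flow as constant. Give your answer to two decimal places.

0.40

Elastic work ≈ ½ × (Pplat − PEEP) × Vt = 0.5 × (25.0 − 7) × 0.455 L = 0.5 × 18.0 × 0.455 = 4.095 L·cmH2O.
× 0.098 J/(L·cmH2O) → 0.4013 J.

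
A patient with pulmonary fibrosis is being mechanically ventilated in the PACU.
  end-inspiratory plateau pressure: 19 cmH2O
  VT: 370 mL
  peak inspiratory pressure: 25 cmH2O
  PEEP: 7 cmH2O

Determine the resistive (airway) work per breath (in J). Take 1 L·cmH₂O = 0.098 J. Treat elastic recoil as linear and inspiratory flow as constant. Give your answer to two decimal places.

With constant inspiratory flow the resistive pressure is constant at PIP − Pplat = 25 − 19 = 6.0 cmH2O, so resistive work = 6.0 × 0.370 = 2.22 L·cmH2O.
× 0.098 J/(L·cmH2O) → 0.2176 J.

0.22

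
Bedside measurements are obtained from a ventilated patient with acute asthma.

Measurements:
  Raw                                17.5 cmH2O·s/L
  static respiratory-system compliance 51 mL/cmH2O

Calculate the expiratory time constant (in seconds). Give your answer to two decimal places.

τ = R × C = 17.5 × 51 mL/cmH2O = 17.5 × 0.051 L/cmH2O = 0.8925 s.

0.89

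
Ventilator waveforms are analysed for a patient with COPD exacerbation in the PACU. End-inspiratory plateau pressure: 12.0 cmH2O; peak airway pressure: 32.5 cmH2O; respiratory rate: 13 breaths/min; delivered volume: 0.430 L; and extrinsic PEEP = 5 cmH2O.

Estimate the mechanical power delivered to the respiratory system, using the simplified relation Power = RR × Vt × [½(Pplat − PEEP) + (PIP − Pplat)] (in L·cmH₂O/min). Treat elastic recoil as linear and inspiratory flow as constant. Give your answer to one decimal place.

134.2

Per-breath work = Vt × [½(Pplat−PEEP) + (PIP−Pplat)] = 0.430 × [0.5×7.0 + 20.5] = 0.430 × 24.0 = 10.32 L·cmH2O.
Power = 13 × 10.32 = 134.16 L·cmH2O/min.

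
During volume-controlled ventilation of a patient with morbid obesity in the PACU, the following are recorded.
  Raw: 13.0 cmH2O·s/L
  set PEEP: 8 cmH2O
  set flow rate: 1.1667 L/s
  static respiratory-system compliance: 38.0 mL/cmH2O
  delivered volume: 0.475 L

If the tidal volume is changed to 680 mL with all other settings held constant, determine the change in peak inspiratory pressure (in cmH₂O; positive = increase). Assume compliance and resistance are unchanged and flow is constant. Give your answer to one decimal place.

PIP = Vt/C + R·V̇ + PEEP (constant-flow equation of motion).
Only the elastic term changes: ΔPIP = ΔVt / C = (680 − 475) / 38.0 = 5.395 cmH2O.

5.4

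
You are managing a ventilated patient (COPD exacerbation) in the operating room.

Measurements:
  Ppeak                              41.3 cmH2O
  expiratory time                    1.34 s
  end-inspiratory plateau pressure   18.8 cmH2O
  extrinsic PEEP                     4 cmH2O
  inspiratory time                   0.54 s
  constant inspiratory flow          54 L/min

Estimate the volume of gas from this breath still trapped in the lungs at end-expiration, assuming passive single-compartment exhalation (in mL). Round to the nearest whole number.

95

Flow: 54 L/min ÷ 60 = 0.9 L/s.
Vt = flow × Ti = 0.9 L/s × 0.54 s × 1000 mL/L = 486.0 mL.
R = (PIP − Pplat)/V̇ = (41.3 − 18.8) / 0.9 = 22.5/0.9 = 25.0 cmH2O·s/L.
C = Vt/(Pplat − PEEP) = 486.0 / (18.8 − 4) = 486.0/14.8 = 32.838 mL/cmH2O.
τ = R × C = 25.0 × 0.03284 L/cmH2O = 0.821 s.
Fraction remaining = e^(−Te/τ) = e^(−1.34/0.821) = 0.1955.
Trapped volume = 486.0 × 0.1955 = 95.013 mL.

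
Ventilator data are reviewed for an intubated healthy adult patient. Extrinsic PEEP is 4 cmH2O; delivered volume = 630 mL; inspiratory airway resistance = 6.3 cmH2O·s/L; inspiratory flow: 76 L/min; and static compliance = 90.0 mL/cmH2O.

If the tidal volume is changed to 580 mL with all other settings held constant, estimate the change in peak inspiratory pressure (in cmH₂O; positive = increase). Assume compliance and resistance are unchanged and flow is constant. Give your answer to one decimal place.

-0.6

PIP = Vt/C + R·V̇ + PEEP (constant-flow equation of motion).
Only the elastic term changes: ΔPIP = ΔVt / C = (580 − 630) / 90.0 = -0.5556 cmH2O.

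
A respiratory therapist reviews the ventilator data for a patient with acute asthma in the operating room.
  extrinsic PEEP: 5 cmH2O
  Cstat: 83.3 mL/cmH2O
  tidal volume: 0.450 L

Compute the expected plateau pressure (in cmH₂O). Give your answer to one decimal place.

Pplat = PEEP + Vt / Cstat = 5 + 450 / 83.3 = 5 + 5.402 = 10.402 cmH2O.

10.4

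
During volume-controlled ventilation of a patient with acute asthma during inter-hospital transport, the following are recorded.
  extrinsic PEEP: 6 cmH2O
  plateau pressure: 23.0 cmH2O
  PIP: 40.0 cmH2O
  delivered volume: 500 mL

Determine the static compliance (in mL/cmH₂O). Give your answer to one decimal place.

29.4

Cstat = Vt / (Pplat − PEEP) = 500 / (23.0 − 6) = 500 / 17.0 = 29.412 mL/cmH2O.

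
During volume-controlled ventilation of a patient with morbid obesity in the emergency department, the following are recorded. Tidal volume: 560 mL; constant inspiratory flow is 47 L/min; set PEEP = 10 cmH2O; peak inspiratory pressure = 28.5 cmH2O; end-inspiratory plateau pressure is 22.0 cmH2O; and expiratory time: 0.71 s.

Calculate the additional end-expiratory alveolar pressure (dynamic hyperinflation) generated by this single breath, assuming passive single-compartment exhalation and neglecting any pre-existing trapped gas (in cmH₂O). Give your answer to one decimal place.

1.9

Flow: 47 L/min ÷ 60 = 0.7833 L/s.
R = (PIP − Pplat)/V̇ = (28.5 − 22.0) / 0.7833 = 6.5/0.7833 = 8.298 cmH2O·s/L.
C = Vt/(Pplat − PEEP) = 560.0 / (22.0 − 10) = 560.0/12.0 = 46.667 mL/cmH2O.
τ = R × C = 8.298 × 0.04667 L/cmH2O = 0.3873 s.
Fraction remaining = e^(−Te/τ) = e^(−0.71/0.3873) = 0.1599; trapped volume = 560.0 × 0.1599 = 89.544 mL.
Additional alveolar pressure from trapping ≈ V_trapped / C = 89.544 / 46.667 = 1.919 cmH2O.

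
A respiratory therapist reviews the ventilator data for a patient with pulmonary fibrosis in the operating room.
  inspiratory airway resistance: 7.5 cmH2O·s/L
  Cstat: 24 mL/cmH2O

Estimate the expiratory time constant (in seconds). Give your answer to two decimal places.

0.18

τ = R × C = 7.5 × 24 mL/cmH2O = 7.5 × 0.024 L/cmH2O = 0.18 s.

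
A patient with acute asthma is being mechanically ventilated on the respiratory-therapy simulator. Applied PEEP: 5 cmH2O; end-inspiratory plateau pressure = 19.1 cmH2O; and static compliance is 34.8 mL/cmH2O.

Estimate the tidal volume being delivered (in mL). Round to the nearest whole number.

491

Vt = Cstat × (Pplat − PEEP) = 34.8 × (19.1 − 5) = 34.8 × 14.1 = 490.68 mL.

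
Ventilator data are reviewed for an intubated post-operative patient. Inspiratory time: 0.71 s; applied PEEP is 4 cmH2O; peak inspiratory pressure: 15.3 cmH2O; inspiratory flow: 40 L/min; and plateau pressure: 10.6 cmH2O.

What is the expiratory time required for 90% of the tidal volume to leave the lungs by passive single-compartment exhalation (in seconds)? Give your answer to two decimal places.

1.16

Flow: 40 L/min ÷ 60 = 0.6667 L/s.
Vt = flow × Ti = 0.6667 L/s × 0.71 s × 1000 mL/L = 473.36 mL.
R = (PIP − Pplat)/V̇ = (15.3 − 10.6) / 0.6667 = 4.7/0.6667 = 7.05 cmH2O·s/L.
C = Vt/(Pplat − PEEP) = 473.36 / (10.6 − 4) = 473.36/6.6 = 71.721 mL/cmH2O.
τ = R × C = 7.05 × 0.07172 L/cmH2O = 0.5056 s.
t = −τ·ln(1 − 0.90) = −0.5056·ln(0.1) = 1.164 s.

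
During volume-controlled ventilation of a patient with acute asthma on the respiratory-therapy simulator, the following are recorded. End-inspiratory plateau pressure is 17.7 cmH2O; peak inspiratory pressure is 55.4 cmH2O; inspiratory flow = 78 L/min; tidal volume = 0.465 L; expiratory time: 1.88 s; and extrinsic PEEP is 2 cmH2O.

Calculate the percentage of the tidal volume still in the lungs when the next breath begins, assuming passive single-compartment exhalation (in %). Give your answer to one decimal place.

Flow: 78 L/min ÷ 60 = 1.3 L/s.
R = (PIP − Pplat)/V̇ = (55.4 − 17.7) / 1.3 = 37.7/1.3 = 29.0 cmH2O·s/L.
C = Vt/(Pplat − PEEP) = 465.0 / (17.7 − 2) = 465.0/15.7 = 29.618 mL/cmH2O.
τ = R × C = 29.0 × 0.02962 L/cmH2O = 0.859 s.
Fraction remaining at end-expiration = e^(−Te/τ) = e^(−1.88/0.859) = 0.1121 → 11.21%.

11.2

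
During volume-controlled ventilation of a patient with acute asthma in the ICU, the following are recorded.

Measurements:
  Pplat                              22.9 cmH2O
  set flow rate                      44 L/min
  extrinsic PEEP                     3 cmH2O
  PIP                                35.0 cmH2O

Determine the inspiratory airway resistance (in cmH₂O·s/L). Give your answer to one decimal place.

16.5

Flow: 44 L/min ÷ 60 = 0.7333 L/s.
Raw = (PIP − Pplat) / flow = (35.0 − 22.9) / 0.7333 = 12.1 / 0.7333 = 16.501 cmH2O·s/L.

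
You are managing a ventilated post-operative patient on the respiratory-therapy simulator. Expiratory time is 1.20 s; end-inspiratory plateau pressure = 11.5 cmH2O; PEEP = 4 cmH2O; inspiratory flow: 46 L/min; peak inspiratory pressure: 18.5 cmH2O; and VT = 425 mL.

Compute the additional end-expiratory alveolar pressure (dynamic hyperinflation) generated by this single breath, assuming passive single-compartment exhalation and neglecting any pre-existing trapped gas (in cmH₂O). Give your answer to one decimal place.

0.7

Flow: 46 L/min ÷ 60 = 0.7667 L/s.
R = (PIP − Pplat)/V̇ = (18.5 − 11.5) / 0.7667 = 7.0/0.7667 = 9.13 cmH2O·s/L.
C = Vt/(Pplat − PEEP) = 425.0 / (11.5 − 4) = 425.0/7.5 = 56.667 mL/cmH2O.
τ = R × C = 9.13 × 0.05667 L/cmH2O = 0.5174 s.
Fraction remaining = e^(−Te/τ) = e^(−1.20/0.5174) = 0.09834; trapped volume = 425.0 × 0.09834 = 41.795 mL.
Additional alveolar pressure from trapping ≈ V_trapped / C = 41.795 / 56.667 = 0.7376 cmH2O.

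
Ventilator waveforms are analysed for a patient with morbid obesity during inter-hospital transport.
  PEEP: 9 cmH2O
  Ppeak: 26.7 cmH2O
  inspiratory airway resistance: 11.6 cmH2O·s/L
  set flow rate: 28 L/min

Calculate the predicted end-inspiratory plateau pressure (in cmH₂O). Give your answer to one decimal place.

Flow: 28 L/min ÷ 60 = 0.4667 L/s.
Pplat = PIP − Raw × flow = 26.7 − 11.6 × 0.4667 = 26.7 − 5.414 = 21.286 cmH2O.

21.3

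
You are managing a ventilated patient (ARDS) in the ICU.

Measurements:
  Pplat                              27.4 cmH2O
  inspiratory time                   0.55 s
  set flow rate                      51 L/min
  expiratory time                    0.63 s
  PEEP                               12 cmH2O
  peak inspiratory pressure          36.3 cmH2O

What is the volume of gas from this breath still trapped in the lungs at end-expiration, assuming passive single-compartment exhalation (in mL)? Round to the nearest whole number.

Flow: 51 L/min ÷ 60 = 0.85 L/s.
Vt = flow × Ti = 0.85 L/s × 0.55 s × 1000 mL/L = 467.5 mL.
R = (PIP − Pplat)/V̇ = (36.3 − 27.4) / 0.85 = 8.9/0.85 = 10.471 cmH2O·s/L.
C = Vt/(Pplat − PEEP) = 467.5 / (27.4 − 12) = 467.5/15.4 = 30.357 mL/cmH2O.
τ = R × C = 10.471 × 0.03036 L/cmH2O = 0.3179 s.
Fraction remaining = e^(−Te/τ) = e^(−0.63/0.3179) = 0.1378.
Trapped volume = 467.5 × 0.1378 = 64.422 mL.

64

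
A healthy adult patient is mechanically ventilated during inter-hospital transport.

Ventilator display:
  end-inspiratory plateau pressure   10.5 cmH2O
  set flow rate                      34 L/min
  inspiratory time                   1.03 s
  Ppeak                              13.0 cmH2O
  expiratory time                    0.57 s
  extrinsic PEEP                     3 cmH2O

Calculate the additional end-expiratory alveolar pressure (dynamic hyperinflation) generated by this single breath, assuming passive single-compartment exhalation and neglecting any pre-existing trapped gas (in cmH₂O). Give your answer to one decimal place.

Flow: 34 L/min ÷ 60 = 0.5667 L/s.
Vt = flow × Ti = 0.5667 L/s × 1.03 s × 1000 mL/L = 583.7 mL.
R = (PIP − Pplat)/V̇ = (13.0 − 10.5) / 0.5667 = 2.5/0.5667 = 4.412 cmH2O·s/L.
C = Vt/(Pplat − PEEP) = 583.7 / (10.5 − 3) = 583.7/7.5 = 77.827 mL/cmH2O.
τ = R × C = 4.412 × 0.07783 L/cmH2O = 0.3434 s.
Fraction remaining = e^(−Te/τ) = e^(−0.57/0.3434) = 0.1902; trapped volume = 583.7 × 0.1902 = 111.02 mL.
Additional alveolar pressure from trapping ≈ V_trapped / C = 111.02 / 77.827 = 1.426 cmH2O.

1.4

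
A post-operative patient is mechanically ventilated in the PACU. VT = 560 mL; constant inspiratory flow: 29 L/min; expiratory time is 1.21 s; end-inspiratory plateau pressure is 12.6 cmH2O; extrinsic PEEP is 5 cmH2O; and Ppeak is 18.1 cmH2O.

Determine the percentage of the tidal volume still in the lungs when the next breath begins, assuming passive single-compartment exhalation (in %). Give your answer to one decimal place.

23.6

Flow: 29 L/min ÷ 60 = 0.4833 L/s.
R = (PIP − Pplat)/V̇ = (18.1 − 12.6) / 0.4833 = 5.5/0.4833 = 11.38 cmH2O·s/L.
C = Vt/(Pplat − PEEP) = 560.0 / (12.6 − 5) = 560.0/7.6 = 73.684 mL/cmH2O.
τ = R × C = 11.38 × 0.07368 L/cmH2O = 0.8385 s.
Fraction remaining at end-expiration = e^(−Te/τ) = e^(−1.21/0.8385) = 0.2362 → 23.62%.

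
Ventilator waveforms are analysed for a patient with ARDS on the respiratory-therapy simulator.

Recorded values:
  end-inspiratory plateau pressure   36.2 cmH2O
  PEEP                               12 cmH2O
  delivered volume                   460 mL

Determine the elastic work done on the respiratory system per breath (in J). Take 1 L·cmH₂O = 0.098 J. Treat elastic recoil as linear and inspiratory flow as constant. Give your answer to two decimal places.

0.55

Elastic work ≈ ½ × (Pplat − PEEP) × Vt = 0.5 × (36.2 − 12) × 0.460 L = 0.5 × 24.2 × 0.460 = 5.566 L·cmH2O.
× 0.098 J/(L·cmH2O) → 0.5455 J.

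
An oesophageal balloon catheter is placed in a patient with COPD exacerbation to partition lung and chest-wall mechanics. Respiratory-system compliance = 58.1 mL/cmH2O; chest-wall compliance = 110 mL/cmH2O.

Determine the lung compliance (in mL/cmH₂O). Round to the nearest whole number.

1/CL = 1/Crs − 1/Ccw.
1/CL = 1/58.1 − 1/110 = 0.008121.
CL = 123.14 mL/cmH2O.

123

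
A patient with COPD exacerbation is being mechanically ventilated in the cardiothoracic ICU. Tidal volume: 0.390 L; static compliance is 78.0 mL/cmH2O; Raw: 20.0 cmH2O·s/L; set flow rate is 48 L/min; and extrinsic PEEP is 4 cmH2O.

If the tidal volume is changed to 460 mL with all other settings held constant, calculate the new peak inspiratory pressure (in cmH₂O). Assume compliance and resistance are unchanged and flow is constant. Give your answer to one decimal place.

Flow: 48 L/min ÷ 60 = 0.8 L/s.
PIP = Vt/C + R·V̇ + PEEP (constant-flow equation of motion).
Only the elastic term changes: ΔPIP = ΔVt / C = (460 − 390) / 78.0 = 0.8974 cmH2O.
Original PIP = 390/78.0 + 20.0×0.8 + 4 = 25.0 cmH2O; new PIP = 25.0 + (0.8974) = 25.897 cmH2O.

25.9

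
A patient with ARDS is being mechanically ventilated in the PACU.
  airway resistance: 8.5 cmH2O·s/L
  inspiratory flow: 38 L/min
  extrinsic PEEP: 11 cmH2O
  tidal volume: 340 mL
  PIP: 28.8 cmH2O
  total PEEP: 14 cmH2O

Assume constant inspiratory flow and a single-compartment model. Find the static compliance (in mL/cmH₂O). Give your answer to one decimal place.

36.1

Flow: 38 L/min ÷ 60 = 0.6333 L/s.
Total PEEP = 14 cmH2O (set 11 + intrinsic 3); this is the baseline alveolar pressure.
Equation of motion (constant flow): PIP = Vt/C + R·V̇ + PEEP.
Vt/C = PIP − R·V̇ − PEEP = 28.8 − 8.5×0.6333 − 14 = 28.8 − 5.383 − 14 = 9.417 cmH2O.
C = Vt / 9.417 = 340 / 9.417 = 36.105 mL/cmH2O.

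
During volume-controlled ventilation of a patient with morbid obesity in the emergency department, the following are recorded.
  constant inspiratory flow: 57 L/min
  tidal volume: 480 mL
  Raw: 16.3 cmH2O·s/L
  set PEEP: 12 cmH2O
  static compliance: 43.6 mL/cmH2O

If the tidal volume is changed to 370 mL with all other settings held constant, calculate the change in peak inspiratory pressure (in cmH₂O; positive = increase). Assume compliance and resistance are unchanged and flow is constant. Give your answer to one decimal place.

-2.5

PIP = Vt/C + R·V̇ + PEEP (constant-flow equation of motion).
Only the elastic term changes: ΔPIP = ΔVt / C = (370 − 480) / 43.6 = -2.523 cmH2O.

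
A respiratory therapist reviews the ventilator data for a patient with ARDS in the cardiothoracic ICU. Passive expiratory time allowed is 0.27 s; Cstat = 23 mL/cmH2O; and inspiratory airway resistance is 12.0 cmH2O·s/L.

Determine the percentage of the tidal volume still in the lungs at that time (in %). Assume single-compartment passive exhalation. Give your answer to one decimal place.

τ = R × C = 12.0 × 23 mL/cmH2O = 12.0 × 0.023 L/cmH2O = 0.276 s.
Passive exhalation: V(t)/V₀ = e^(−t/τ) = e^(−0.27/0.276) = 0.376.
Fraction remaining = 0.376 → 37.6%.

37.6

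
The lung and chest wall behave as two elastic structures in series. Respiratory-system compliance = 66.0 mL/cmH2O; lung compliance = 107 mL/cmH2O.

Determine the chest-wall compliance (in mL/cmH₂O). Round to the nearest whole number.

172

1/Ccw = 1/Crs − 1/CL.
1/Ccw = 1/66.0 − 1/107 = 0.005806.
Ccw = 172.24 mL/cmH2O.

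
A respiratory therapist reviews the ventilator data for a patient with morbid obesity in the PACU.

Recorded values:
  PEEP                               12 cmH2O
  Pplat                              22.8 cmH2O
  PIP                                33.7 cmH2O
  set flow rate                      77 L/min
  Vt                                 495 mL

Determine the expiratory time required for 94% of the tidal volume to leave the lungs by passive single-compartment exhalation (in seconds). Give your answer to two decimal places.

1.10

Flow: 77 L/min ÷ 60 = 1.2833 L/s.
R = (PIP − Pplat)/V̇ = (33.7 − 22.8) / 1.2833 = 10.9/1.2833 = 8.494 cmH2O·s/L.
C = Vt/(Pplat − PEEP) = 495.0 / (22.8 − 12) = 495.0/10.8 = 45.833 mL/cmH2O.
τ = R × C = 8.494 × 0.04583 L/cmH2O = 0.3893 s.
t = −τ·ln(1 − 0.94) = −0.3893·ln(0.06) = 1.095 s.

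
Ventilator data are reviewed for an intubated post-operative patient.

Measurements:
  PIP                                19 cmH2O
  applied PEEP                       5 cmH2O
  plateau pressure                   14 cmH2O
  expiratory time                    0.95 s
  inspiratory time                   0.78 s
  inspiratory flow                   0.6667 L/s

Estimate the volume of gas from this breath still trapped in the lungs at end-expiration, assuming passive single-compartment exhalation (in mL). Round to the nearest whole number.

58

Vt = flow × Ti = 0.6667 L/s × 0.78 s × 1000 mL/L = 520.03 mL.
R = (PIP − Pplat)/V̇ = (19 − 14) / 0.6667 = 5.0/0.6667 = 7.5 cmH2O·s/L.
C = Vt/(Pplat − PEEP) = 520.03 / (14 − 5) = 520.03/9.0 = 57.781 mL/cmH2O.
τ = R × C = 7.5 × 0.05778 L/cmH2O = 0.4334 s.
Fraction remaining = e^(−Te/τ) = e^(−0.95/0.4334) = 0.1117.
Trapped volume = 520.03 × 0.1117 = 58.087 mL.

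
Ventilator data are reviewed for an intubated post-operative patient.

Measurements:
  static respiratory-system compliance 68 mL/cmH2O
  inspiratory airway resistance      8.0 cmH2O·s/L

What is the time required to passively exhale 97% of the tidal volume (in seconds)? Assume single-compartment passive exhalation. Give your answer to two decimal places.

1.91

τ = R × C = 8.0 × 68 mL/cmH2O = 8.0 × 0.068 L/cmH2O = 0.544 s.
Exhaled fraction f = 1 − e^(−t/τ) → t = −τ·ln(1 − f) = −0.544·ln(0.03) = 1.908 s.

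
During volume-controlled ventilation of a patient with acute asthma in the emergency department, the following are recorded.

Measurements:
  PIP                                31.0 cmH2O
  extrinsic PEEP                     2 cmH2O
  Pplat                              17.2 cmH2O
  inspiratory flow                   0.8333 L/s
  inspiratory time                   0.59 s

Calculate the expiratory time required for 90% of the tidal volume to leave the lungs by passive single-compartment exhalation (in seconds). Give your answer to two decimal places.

Vt = flow × Ti = 0.8333 L/s × 0.59 s × 1000 mL/L = 491.65 mL.
R = (PIP − Pplat)/V̇ = (31.0 − 17.2) / 0.8333 = 13.8/0.8333 = 16.561 cmH2O·s/L.
C = Vt/(Pplat − PEEP) = 491.65 / (17.2 − 2) = 491.65/15.2 = 32.345 mL/cmH2O.
τ = R × C = 16.561 × 0.03235 L/cmH2O = 0.5357 s.
t = −τ·ln(1 − 0.90) = −0.5357·ln(0.1) = 1.233 s.

1.23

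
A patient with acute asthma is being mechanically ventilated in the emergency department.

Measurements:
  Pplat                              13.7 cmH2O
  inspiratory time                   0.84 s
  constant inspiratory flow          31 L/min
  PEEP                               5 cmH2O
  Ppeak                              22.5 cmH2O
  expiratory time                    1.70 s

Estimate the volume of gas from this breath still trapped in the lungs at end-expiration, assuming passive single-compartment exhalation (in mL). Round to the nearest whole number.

Flow: 31 L/min ÷ 60 = 0.5167 L/s.
Vt = flow × Ti = 0.5167 L/s × 0.84 s × 1000 mL/L = 434.03 mL.
R = (PIP − Pplat)/V̇ = (22.5 − 13.7) / 0.5167 = 8.8/0.5167 = 17.031 cmH2O·s/L.
C = Vt/(Pplat − PEEP) = 434.03 / (13.7 − 5) = 434.03/8.7 = 49.889 mL/cmH2O.
τ = R × C = 17.031 × 0.04989 L/cmH2O = 0.8497 s.
Fraction remaining = e^(−Te/τ) = e^(−1.70/0.8497) = 0.1352.
Trapped volume = 434.03 × 0.1352 = 58.681 mL.

59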